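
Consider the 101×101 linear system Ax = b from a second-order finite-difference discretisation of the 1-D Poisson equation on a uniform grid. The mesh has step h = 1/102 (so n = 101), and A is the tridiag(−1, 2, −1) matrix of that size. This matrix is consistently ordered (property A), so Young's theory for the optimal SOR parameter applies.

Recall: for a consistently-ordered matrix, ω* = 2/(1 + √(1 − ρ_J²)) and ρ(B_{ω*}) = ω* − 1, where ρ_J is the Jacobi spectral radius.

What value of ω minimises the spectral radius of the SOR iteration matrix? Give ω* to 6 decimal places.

ω* = 1.940250

[ρ_J] n=101: ρ(B_J) = cos(π/(n+1)) = cos(π/102) = 0.999526.
√(1−ρ_J²) simplifies to sin(π/102) = 0.0307951.
ω* = 2 / (1 + 0.0307951) = 2 / 1.0307951 ≈ 1.940250.
ρ(B_{ω*}) = ω*−1 = 0.940250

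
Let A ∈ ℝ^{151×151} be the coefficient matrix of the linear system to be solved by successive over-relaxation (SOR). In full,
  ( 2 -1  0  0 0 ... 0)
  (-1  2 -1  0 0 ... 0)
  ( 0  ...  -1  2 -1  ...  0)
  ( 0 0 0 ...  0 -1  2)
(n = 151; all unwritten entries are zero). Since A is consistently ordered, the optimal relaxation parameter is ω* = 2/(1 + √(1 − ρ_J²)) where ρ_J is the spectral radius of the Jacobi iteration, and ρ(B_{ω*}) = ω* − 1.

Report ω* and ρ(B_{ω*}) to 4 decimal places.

ω* = 1.9595, ρ_SOR = 0.9595

[ρ_J] n=151: ρ(B_J) = cos(π/(n+1)) = cos(π/152) = 0.9998.
√(1−ρ_J²) = |sin(π/152)| = 0.02067
ω* = 2/(1+0.02067) = 1.9595
ρ(B_{ω*}) = ω*−1 = 0.9595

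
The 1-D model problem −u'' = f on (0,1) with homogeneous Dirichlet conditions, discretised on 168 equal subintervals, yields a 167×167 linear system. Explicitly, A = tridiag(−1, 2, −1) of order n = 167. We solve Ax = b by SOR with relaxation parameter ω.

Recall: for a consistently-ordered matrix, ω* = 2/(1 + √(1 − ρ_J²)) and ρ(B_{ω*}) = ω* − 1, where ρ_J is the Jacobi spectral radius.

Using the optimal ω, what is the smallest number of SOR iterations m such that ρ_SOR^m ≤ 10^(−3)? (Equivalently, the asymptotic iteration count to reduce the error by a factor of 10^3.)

B_J for the 167×167 system has eigenvalues cos(kπ/168); ρ_J = cos(π/168) = 0.9998252.
root = sin(π/168) = 0.0186989  (since 1−cos² = sin²).
ω* = 2 / (1 + 0.0186989) = 2 / 1.0186989 ≈ 1.9632887.
ρ_SOR = ω* − 1 ≈ 0.9632887.
(0.9632887)^m ≤ 10^{−3}  ⇒  m·ln(0.9632887) ≤ −3·ln10  ⇒  m ≥ 184.689  ⇒  m = 185

m = 185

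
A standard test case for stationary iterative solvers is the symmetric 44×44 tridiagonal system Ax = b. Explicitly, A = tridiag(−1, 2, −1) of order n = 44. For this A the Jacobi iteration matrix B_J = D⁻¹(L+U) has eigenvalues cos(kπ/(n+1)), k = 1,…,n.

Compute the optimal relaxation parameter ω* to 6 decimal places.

[ρ_J] n=44: ρ(B_J) = cos(π/(n+1)) = cos(π/45) = 0.997564.
√(1−ρ_J²) = |sin(π/45)| = 0.0697565
Young: ω* = 2/(1+√(1−ρ_J²)) = 2/(1+0.0697565) = 2/1.0697565 = 1.869584.
[ρ_SOR] ω* − 1 = 0.869584.

ω* = 1.869584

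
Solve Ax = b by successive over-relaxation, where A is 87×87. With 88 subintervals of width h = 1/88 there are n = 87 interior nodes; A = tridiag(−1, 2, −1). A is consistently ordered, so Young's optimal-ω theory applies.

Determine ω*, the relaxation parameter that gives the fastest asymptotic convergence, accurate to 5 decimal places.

½·tridiag(1,0,1) at n=87: λ_k = cos(kπ/88); max |λ| at k=1 ⇒ ρ_J = cos(π/88) ≈ 0.99936.
√(1−ρ_J²) simplifies to sin(π/88) = 0.035692.
Young: ω* = 2/(1+√(1−ρ_J²)) = 2/(1+0.035692) = 2/1.035692 = 1.93108.
ρ_SOR = ω* − 1 ≈ 0.93108.

ω* = 1.93108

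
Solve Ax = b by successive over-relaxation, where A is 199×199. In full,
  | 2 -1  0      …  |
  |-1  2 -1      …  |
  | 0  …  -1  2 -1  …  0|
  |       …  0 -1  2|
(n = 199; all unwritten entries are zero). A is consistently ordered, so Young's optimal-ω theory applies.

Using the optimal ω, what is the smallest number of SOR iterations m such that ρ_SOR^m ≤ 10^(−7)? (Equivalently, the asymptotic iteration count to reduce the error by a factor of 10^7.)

spectrum of D⁻¹(L+U) = {cos(kπ/200) : 1≤k≤199}; ρ_J = cos(π/200) = 0.9998766.
root = sin(π/200) = 0.0157073  (since 1−cos² = sin²).
Young: ω* = 2/(1+√(1−ρ_J²)) = 2/(1+0.0157073) = 2/1.0157073 = 1.9690712.
ρ_SOR = ω* − 1 ≈ 0.9690712.
(0.9690712)^m ≤ 10^{−7}  ⇒  m·ln(0.9690712) ≤ −7·ln10  ⇒  m ≥ 513.034  ⇒  m = 514

m = 514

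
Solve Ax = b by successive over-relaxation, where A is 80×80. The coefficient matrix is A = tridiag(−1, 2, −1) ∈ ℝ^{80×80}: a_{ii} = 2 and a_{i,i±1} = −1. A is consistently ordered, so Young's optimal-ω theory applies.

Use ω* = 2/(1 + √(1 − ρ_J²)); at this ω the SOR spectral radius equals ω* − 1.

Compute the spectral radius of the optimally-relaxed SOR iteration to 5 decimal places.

½·tridiag(1,0,1) at n=80: λ_k = cos(kπ/81); max |λ| at k=1 ⇒ ρ_J = cos(π/81) ≈ 0.99925.
√(1 − cos²(π/81)) = sin(π/81) ≈ 0.038775.
Young: ω* = 2/(1+√(1−ρ_J²)) = 2/(1+0.038775) = 2/1.038775 = 1.92534.
At ω = 1.92534 every |λ(B_ω)| = ω−1, so ρ_SOR = 0.92534.

ρ_SOR = 0.92534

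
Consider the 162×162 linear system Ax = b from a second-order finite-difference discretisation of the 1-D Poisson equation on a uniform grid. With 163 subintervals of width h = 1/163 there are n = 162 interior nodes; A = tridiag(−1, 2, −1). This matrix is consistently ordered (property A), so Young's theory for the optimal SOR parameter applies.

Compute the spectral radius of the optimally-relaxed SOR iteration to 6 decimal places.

ρ_SOR = 0.962184

With n=162, ρ(Jacobi) = cos(π/163) = 0.999814.
√(1 − cos²(π/163)) = sin(π/163) ≈ 0.0192724.
ω* = 2 / (1 + 0.0192724) = 2 / 1.0192724 ≈ 1.962184.
At ω = 1.962184 every |λ(B_ω)| = ω−1, so ρ_SOR = 0.962184.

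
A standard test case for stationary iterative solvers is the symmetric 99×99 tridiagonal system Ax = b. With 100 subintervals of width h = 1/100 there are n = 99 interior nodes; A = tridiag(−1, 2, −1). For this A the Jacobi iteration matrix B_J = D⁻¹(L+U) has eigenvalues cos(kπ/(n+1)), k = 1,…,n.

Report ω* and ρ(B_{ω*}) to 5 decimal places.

[ρ_J] n=99: ρ(B_J) = cos(π/(n+1)) = cos(π/100) = 0.99951.
√(1−ρ_J²) simplifies to sin(π/100) = 0.031411.
ω* = 2/(1+0.031411) = 1.93909
ρ_SOR = ω* − 1 ≈ 0.93909.

ω* = 1.93909, ρ_SOR = 0.93909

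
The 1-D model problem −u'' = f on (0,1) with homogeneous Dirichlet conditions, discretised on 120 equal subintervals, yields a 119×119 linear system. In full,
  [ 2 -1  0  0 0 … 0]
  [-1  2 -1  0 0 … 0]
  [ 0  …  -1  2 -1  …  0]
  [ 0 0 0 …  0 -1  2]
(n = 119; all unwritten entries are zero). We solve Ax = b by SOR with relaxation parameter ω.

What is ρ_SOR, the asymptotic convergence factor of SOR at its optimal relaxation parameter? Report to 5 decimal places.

ρ_SOR = 0.94898

ρ_J = max_k |cos(kπ/120)| = cos(π/120) = 0.99966
1 − cos²(π/120) = sin²(π/120) ⇒ √(1−ρ_J²) = sin(π/120) = 0.026177.
[ω*] 2 ÷ (1 + 0.026177) = 2 ÷ 1.026177 = 1.94898.
Hence ρ(B_{ω*}) = 1.94898 − 1 = 0.94898.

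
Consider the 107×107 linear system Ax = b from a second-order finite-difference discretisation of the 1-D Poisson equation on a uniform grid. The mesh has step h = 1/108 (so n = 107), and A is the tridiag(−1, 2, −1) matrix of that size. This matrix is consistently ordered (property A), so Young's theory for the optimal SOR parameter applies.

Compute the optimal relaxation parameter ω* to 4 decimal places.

[ρ_J] n=107: ρ(B_J) = cos(π/(n+1)) = cos(π/108) = 0.9996.
1 − cos²(π/108) = sin²(π/108) ⇒ √(1−ρ_J²) = sin(π/108) = 0.02908.
Young: ω* = 2/(1+√(1−ρ_J²)) = 2/(1+0.02908) = 2/1.02908 = 1.9435.
Hence ρ(B_{ω*}) = 1.9435 − 1 = 0.9435.

ω* = 1.9435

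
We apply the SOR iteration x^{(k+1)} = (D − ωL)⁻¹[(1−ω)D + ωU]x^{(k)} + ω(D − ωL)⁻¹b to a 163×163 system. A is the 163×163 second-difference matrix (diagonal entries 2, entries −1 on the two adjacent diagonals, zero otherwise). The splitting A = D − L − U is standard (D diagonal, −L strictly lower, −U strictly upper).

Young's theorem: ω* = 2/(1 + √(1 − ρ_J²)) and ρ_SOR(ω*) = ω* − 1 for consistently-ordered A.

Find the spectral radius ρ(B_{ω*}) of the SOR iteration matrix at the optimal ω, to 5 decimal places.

ρ_SOR = 0.96241

spectrum of D⁻¹(L+U) = {cos(kπ/164) : 1≤k≤163}; ρ_J = cos(π/164) = 0.99982.
root = sin(π/164) = 0.019155  (since 1−cos² = sin²).
ω* = 2/(1+0.019155) = 1.96241
ρ_SOR = ω* − 1 = 1.96241 − 1 = 0.96241.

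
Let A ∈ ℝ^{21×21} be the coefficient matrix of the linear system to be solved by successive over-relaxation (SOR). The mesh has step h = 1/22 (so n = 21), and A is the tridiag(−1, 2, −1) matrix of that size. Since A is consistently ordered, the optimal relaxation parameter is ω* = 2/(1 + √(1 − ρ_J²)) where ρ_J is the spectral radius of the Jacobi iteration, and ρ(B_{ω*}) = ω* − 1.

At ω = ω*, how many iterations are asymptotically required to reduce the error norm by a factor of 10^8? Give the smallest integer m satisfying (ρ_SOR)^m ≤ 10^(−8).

B_J for the 21×21 system has eigenvalues cos(kπ/22); ρ_J = cos(π/22) = 0.9898214.
√(1 − cos²(π/22)) = sin(π/22) ≈ 0.1423148.
Then 2/(1+√(1−ρ_J²)) = 2/(1+0.1423148); ω* = 2/1.1423148 = 1.7508309.
ρ(B_{ω*}) = ω*−1 = 0.7508309
m ≥ 8·ln10 / (−ln 0.7508309) = 64.279; smallest integer m = 65.

m = 65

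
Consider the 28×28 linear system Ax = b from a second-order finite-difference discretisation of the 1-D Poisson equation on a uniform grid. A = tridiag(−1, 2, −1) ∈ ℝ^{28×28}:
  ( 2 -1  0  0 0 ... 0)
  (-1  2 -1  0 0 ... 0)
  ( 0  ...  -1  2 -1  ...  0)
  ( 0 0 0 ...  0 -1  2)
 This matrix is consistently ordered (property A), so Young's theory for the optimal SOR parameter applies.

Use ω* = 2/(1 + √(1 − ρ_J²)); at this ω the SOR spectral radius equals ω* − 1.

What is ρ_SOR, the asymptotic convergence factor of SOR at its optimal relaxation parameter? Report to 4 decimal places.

ρ_SOR = 0.8049

½·tridiag(1,0,1) at n=28: λ_k = cos(kπ/29); max |λ| at k=1 ⇒ ρ_J = cos(π/29) ≈ 0.9941.
root = sin(π/29) = 0.10812  (since 1−cos² = sin²).
Then 2/(1+√(1−ρ_J²)) = 2/(1+0.10812); ω* = 2/1.10812 = 1.8049.
ρ_SOR = ω* − 1 ≈ 0.8049.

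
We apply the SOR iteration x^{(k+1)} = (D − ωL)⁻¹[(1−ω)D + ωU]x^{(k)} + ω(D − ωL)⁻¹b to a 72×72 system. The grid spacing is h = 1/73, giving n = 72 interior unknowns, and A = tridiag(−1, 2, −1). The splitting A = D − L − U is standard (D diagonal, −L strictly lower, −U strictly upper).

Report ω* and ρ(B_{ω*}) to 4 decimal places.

ρ_J = max_k |cos(kπ/73)| = cos(π/73) = 0.9991
√(1−ρ_J²) = |sin(π/73)| = 0.04302
ω* = 2/(1 + 0.04302) = 2/1.04302 = 1.9175.
[ρ_SOR] ω* − 1 = 0.9175.

ω* = 1.9175, ρ_SOR = 0.9175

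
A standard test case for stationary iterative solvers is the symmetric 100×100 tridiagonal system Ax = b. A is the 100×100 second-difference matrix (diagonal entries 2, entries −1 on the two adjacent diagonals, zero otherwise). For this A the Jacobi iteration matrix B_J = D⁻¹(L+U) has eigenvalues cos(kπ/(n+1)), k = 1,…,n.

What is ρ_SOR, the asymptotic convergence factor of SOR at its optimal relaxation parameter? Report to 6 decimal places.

With n=100, ρ(Jacobi) = cos(π/101) = 0.999516.
√(1 − cos²(π/101)) = sin(π/101) ≈ 0.0310999.
ω* = 2/(1+0.0310999) = 1.939676
[ρ_SOR] ω* − 1 = 0.939676.

ρ_SOR = 0.939676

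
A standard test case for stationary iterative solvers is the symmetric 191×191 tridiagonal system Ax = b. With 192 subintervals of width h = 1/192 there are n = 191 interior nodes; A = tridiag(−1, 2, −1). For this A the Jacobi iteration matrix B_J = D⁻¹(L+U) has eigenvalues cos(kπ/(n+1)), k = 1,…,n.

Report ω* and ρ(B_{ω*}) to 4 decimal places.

[ρ_J] n=191: ρ(B_J) = cos(π/(n+1)) = cos(π/192) = 0.9999.
√(1−ρ_J²) simplifies to sin(π/192) = 0.01636.
ω* = 2/(1+0.01636) = 1.9678
and ρ(B_{ω*}) = 1.9678 − 1 = 0.9678.

ω* = 1.9678, ρ_SOR = 0.9678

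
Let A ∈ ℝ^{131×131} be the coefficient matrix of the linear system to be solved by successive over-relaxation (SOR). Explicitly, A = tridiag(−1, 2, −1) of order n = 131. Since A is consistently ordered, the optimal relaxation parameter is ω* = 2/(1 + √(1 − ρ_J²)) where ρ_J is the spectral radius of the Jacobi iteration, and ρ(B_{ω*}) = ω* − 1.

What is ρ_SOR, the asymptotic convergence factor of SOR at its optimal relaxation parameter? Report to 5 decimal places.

ρ_SOR = 0.95351

With n=131, ρ(Jacobi) = cos(π/132) = 0.99972.
√(1−ρ_J²) = |sin(π/132)| = 0.023798
So ω* = 2/1.023798 = 1.95351 (Young).
ρ_SOR = ω* − 1 ≈ 0.95351.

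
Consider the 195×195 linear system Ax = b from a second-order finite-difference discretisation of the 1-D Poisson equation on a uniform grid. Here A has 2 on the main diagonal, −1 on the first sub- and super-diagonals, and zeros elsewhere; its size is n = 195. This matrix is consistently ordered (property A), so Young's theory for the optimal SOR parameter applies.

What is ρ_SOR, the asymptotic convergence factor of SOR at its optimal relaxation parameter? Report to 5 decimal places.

ρ_SOR = 0.96845

With n=195, ρ(Jacobi) = cos(π/196) = 0.99987.
√(1−ρ_J²) simplifies to sin(π/196) = 0.016028.
So ω* = 2/1.016028 = 1.96845 (Young).
Hence ρ(B_{ω*}) = 1.96845 − 1 = 0.96845.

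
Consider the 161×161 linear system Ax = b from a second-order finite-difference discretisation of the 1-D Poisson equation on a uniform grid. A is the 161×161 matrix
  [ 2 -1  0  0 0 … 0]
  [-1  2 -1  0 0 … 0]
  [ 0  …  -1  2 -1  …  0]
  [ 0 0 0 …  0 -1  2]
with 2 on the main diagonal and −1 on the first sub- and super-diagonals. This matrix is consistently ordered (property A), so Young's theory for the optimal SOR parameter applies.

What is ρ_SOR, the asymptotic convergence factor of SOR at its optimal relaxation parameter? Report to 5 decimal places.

ρ_SOR = 0.96196

ρ_J = max_k |cos(kπ/162)| = cos(π/162) = 0.99981
√(1−ρ_J²) = |sin(π/162)| = 0.019391
ω* = 2/(1 + 0.019391) = 2/1.019391 = 1.96196.
Hence ρ(B_{ω*}) = 1.96196 − 1 = 0.96196.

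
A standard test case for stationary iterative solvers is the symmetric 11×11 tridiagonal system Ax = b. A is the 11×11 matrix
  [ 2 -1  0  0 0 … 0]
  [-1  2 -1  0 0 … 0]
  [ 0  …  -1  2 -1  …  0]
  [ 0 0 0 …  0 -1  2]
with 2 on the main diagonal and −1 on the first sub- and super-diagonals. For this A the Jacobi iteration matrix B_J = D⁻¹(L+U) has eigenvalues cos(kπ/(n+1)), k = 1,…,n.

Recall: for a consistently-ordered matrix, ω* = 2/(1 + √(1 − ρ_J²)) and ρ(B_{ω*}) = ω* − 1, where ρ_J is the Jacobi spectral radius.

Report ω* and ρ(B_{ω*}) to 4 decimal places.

ω* = 1.5888, ρ_SOR = 0.5888

With n=11, ρ(Jacobi) = cos(π/12) = 0.9659.
√(1−ρ_J²) simplifies to sin(π/12) = 0.25882.
ω* = 2/(1 + 0.25882) = 2/1.25882 = 1.5888.
ρ(B_{ω*}) = ω*−1 = 0.5888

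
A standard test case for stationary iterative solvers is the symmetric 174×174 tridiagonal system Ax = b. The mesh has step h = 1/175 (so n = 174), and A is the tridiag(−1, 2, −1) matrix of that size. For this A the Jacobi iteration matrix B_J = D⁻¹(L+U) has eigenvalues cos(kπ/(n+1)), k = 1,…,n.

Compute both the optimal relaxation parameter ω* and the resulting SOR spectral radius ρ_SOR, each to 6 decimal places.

ρ_J = max_k |cos(kπ/175)| = cos(π/175) = 0.999839
√(1−ρ_J²) simplifies to sin(π/175) = 0.0179510.
Then 2/(1+√(1−ρ_J²)) = 2/(1+0.0179510); ω* = 2/1.0179510 = 1.964731.
ρ(B_{ω*}) = ω*−1 = 0.964731

ω* = 1.964731, ρ_SOR = 0.964731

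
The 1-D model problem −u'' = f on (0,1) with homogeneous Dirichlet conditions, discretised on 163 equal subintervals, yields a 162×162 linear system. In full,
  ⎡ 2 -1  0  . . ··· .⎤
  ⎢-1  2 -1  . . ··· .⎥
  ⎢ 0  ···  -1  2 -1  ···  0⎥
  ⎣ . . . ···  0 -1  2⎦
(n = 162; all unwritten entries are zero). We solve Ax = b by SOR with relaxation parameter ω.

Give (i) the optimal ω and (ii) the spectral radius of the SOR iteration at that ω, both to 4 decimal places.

ω* = 1.9622, ρ_SOR = 0.9622

B_J for the 162×162 system has eigenvalues cos(kπ/163); ρ_J = cos(π/163) = 0.9998.
√(1 − cos²(π/163)) = sin(π/163) ≈ 0.01927.
ω* = 2/(1+0.01927) = 1.9622
and ρ(B_{ω*}) = 1.9622 − 1 = 0.9622.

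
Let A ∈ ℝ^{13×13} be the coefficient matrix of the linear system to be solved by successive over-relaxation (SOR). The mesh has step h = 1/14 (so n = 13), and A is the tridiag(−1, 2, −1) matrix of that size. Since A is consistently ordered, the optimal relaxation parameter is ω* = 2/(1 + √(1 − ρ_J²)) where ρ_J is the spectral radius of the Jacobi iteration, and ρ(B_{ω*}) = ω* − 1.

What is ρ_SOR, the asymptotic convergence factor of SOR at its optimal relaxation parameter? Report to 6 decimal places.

ρ_SOR = 0.635964

B_J for the 13×13 system has eigenvalues cos(kπ/14); ρ_J = cos(π/14) = 0.974928.
√(1 − cos²(π/14)) = sin(π/14) ≈ 0.2225209.
Young: ω* = 2/(1+√(1−ρ_J²)) = 2/(1+0.2225209) = 2/1.2225209 = 1.635964.
Hence ρ(B_{ω*}) = 1.635964 − 1 = 0.635964.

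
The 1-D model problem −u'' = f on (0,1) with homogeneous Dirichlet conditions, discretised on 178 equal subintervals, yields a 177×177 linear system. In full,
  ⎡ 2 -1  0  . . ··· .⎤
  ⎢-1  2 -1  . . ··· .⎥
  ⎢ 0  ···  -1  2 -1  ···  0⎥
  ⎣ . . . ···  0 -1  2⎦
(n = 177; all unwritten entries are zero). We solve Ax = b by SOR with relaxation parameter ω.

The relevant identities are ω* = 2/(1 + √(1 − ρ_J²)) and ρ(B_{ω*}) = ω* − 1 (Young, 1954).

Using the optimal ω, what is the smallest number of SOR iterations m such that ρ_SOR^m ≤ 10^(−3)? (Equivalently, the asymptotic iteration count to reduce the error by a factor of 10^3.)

spectrum of D⁻¹(L+U) = {cos(kπ/178) : 1≤k≤177}; ρ_J = cos(π/178) = 0.9998443.
1 − cos²(π/178) = sin²(π/178) ⇒ √(1−ρ_J²) = sin(π/178) = 0.0176485.
Then 2/(1+√(1−ρ_J²)) = 2/(1+0.0176485); ω* = 2/1.0176485 = 1.9653151.
Hence ρ(B_{ω*}) = 1.9653151 − 1 = 0.9653151.
For 3 digits: m = 3·ln10 / (−ln 0.9653151) = 6.90776/0.0353007 = 195.683; round up → m = 196.

m = 196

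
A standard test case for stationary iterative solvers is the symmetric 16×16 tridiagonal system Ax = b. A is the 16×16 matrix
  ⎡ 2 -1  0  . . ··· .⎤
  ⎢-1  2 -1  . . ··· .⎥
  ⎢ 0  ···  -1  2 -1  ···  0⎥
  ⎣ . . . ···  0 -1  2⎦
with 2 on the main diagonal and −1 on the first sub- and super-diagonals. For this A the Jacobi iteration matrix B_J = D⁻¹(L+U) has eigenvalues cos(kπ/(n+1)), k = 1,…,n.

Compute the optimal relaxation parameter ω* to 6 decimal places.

B_J for the 16×16 system has eigenvalues cos(kπ/17); ρ_J = cos(π/17) = 0.982973.
√(1 − cos²(π/17)) = sin(π/17) ≈ 0.1837495.
ω* = 2/(1 + 0.1837495) = 2/1.1837495 = 1.689547.
ρ_SOR = ω* − 1 ≈ 0.689547.

ω* = 1.689547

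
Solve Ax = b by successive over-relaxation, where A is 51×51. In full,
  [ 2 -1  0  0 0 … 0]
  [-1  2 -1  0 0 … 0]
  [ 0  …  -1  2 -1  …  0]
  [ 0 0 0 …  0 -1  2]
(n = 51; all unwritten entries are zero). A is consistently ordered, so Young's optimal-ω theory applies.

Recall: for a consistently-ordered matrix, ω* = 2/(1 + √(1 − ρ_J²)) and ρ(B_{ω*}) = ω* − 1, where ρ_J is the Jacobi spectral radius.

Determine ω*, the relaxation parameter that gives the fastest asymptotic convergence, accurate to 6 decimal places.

ω* = 1.886119

B_J for the 51×51 system has eigenvalues cos(kπ/52); ρ_J = cos(π/52) = 0.998176.
√(1−ρ_J²) = |sin(π/52)| = 0.0603785
So ω* = 2/1.0603785 = 1.886119 (Young).
Hence ρ(B_{ω*}) = 1.886119 − 1 = 0.886119.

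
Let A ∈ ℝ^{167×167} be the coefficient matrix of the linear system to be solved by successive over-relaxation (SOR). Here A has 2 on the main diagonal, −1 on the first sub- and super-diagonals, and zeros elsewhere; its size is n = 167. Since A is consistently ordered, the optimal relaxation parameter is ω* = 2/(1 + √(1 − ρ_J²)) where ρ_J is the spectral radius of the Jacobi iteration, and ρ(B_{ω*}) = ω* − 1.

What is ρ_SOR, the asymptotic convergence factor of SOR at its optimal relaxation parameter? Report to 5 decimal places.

ρ_SOR = 0.96329

½·tridiag(1,0,1) at n=167: λ_k = cos(kπ/168); max |λ| at k=1 ⇒ ρ_J = cos(π/168) ≈ 0.99983.
1 − cos²(π/168) = sin²(π/168) ⇒ √(1−ρ_J²) = sin(π/168) = 0.018699.
Then 2/(1+√(1−ρ_J²)) = 2/(1+0.018699); ω* = 2/1.018699 = 1.96329.
ρ_SOR = ω* − 1 ≈ 0.96329.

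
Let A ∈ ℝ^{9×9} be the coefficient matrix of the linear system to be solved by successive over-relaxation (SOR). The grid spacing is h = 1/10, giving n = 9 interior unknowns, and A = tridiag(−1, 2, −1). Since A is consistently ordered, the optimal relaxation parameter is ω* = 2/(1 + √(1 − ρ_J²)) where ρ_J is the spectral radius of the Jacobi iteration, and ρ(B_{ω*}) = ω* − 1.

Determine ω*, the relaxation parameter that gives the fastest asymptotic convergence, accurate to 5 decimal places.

ρ_J = max_k |cos(kπ/10)| = cos(π/10) = 0.95106
√(1−ρ_J²) = |sin(π/10)| = 0.309017
[ω*] 2 ÷ (1 + 0.309017) = 2 ÷ 1.309017 = 1.52786.
and ρ(B_{ω*}) = 1.52786 − 1 = 0.52786.

ω* = 1.52786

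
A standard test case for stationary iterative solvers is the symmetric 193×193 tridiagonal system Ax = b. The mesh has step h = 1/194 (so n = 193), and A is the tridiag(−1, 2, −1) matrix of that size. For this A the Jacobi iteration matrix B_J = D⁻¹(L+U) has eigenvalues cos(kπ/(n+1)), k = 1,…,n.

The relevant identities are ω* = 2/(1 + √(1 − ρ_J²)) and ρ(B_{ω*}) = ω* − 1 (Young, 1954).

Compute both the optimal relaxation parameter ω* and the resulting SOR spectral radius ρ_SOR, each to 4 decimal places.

With n=193, ρ(Jacobi) = cos(π/194) = 0.9999.
√(1−ρ_J²) simplifies to sin(π/194) = 0.01619.
ω* = 2/(1 + 0.01619) = 2/1.01619 = 1.9681.
Hence ρ(B_{ω*}) = 1.9681 − 1 = 0.9681.

ω* = 1.9681, ρ_SOR = 0.9681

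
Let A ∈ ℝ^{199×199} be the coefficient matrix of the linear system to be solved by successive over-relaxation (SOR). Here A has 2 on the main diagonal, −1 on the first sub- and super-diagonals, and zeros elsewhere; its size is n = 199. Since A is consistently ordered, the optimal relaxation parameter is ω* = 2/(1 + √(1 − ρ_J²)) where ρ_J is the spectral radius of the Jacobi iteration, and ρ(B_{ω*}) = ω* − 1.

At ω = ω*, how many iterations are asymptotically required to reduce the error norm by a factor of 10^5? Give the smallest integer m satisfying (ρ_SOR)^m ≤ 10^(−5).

½·tridiag(1,0,1) at n=199: λ_k = cos(kπ/200); max |λ| at k=1 ⇒ ρ_J = cos(π/200) ≈ 0.9998766.
√(1 − cos²(π/200)) = sin(π/200) ≈ 0.0157073.
ω* = 2/(1 + 0.0157073) = 2/1.0157073 = 1.9690712.
and ρ(B_{ω*}) = 1.9690712 − 1 = 0.9690712.
ρ_SOR^m ≤ 10^(−5) ⇔ m ≥ 5·ln10/(−ln 0.9690712) = 11.5129/0.0314172 = 366.452; m = ⌈366.452⌉ = 367.

m = 367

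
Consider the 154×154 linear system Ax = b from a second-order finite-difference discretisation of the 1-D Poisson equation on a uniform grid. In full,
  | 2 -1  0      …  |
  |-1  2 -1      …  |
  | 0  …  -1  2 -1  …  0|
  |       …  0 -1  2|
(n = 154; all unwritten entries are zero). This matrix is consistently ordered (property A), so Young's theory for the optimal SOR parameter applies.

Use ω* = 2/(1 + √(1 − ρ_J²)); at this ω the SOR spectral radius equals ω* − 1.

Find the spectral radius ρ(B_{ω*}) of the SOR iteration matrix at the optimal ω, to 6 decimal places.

B_J for the 154×154 system has eigenvalues cos(kπ/155); ρ_J = cos(π/155) = 0.999795.
root = sin(π/155) = 0.0202670  (since 1−cos² = sin²).
Then 2/(1+√(1−ρ_J²)) = 2/(1+0.0202670); ω* = 2/1.0202670 = 1.960271.
and ρ(B_{ω*}) = 1.960271 − 1 = 0.960271.

ρ_SOR = 0.960271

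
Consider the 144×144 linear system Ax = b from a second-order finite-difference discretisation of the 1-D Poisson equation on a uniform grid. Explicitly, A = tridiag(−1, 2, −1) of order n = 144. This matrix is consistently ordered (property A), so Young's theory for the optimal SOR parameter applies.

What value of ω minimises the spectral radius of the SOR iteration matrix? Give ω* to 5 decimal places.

ω* = 1.95759

B_J for the 144×144 system has eigenvalues cos(kπ/145); ρ_J = cos(π/145) = 0.99977.
1 − cos²(π/145) = sin²(π/145) ⇒ √(1−ρ_J²) = sin(π/145) = 0.021664.
Young: ω* = 2/(1+√(1−ρ_J²)) = 2/(1+0.021664) = 2/1.021664 = 1.95759.
At ω = 1.95759 every |λ(B_ω)| = ω−1, so ρ_SOR = 0.95759.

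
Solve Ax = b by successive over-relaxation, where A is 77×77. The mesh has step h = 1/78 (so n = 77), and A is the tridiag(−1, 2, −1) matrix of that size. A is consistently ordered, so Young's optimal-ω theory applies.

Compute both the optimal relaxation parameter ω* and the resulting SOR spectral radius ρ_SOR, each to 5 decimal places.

ω* = 1.92259, ρ_SOR = 0.92259

n=77: λ(B_J) = 1 − λ(A)/2 = cos(kπ/78); k=1 gives ρ_J = 0.99919.
1 − cos²(π/78) = sin²(π/78) ⇒ √(1−ρ_J²) = sin(π/78) = 0.040266.
Young: ω* = 2/(1+√(1−ρ_J²)) = 2/(1+0.040266) = 2/1.040266 = 1.92259.
ρ_SOR = ω* − 1 ≈ 0.92259.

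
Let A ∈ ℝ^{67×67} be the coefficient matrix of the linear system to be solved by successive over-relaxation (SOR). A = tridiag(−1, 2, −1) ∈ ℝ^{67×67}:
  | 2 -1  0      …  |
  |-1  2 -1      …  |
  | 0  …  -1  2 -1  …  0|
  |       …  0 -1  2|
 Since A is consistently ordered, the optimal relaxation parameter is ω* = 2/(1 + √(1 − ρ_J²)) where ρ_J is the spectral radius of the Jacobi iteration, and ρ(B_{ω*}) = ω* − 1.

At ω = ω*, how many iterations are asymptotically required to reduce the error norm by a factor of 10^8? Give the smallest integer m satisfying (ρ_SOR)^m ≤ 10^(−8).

[ρ_J] n=67: ρ(B_J) = cos(π/(n+1)) = cos(π/68) = 0.9989330.
√(1−ρ_J²) simplifies to sin(π/68) = 0.0461835.
ω* = 2 / (1 + 0.0461835) = 2 / 1.0461835 ≈ 1.9117105.
[ρ_SOR] ω* − 1 = 0.9117105.
8·ln10 = 18.4207; −ln(0.9117105) = 0.0924328; m = ⌈18.4207/0.0924328⌉ = ⌈199.287⌉ = 200.

m = 200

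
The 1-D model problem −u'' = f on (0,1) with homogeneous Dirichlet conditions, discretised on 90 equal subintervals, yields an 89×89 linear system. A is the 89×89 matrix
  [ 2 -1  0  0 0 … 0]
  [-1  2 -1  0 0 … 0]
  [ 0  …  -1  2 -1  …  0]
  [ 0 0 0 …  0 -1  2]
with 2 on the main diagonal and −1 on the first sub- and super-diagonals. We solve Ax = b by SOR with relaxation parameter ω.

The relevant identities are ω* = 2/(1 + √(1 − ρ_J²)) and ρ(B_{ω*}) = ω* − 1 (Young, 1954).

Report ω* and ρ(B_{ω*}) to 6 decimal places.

ρ_J = max_k |cos(kπ/90)| = cos(π/90) = 0.999391
√(1 − cos²(π/90)) = sin(π/90) ≈ 0.0348995.
So ω* = 2/1.0348995 = 1.932555 (Young).
[ρ_SOR] ω* − 1 = 0.932555.

ω* = 1.932555, ρ_SOR = 0.932555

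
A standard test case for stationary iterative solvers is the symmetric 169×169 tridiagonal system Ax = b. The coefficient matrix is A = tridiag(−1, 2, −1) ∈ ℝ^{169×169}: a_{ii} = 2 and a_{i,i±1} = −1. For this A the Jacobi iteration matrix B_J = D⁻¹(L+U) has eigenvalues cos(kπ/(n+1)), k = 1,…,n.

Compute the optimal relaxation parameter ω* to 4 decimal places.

n=169: λ(B_J) = 1 − λ(A)/2 = cos(kπ/170); k=1 gives ρ_J = 0.9998.
√(1 − cos²(π/170)) = sin(π/170) ≈ 0.01848.
[ω*] 2 ÷ (1 + 0.01848) = 2 ÷ 1.01848 = 1.9637.
ρ_SOR = ω* − 1 ≈ 0.9637.

ω* = 1.9637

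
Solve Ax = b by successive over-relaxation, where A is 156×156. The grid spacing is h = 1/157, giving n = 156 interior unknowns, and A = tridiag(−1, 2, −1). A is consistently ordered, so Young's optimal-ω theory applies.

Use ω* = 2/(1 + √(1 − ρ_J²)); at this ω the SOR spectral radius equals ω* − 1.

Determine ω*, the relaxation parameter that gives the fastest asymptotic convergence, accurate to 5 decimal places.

½·tridiag(1,0,1) at n=156: λ_k = cos(kπ/157); max |λ| at k=1 ⇒ ρ_J = cos(π/157) ≈ 0.99980.
root = sin(π/157) = 0.020009  (since 1−cos² = sin²).
[ω*] 2 ÷ (1 + 0.020009) = 2 ÷ 1.020009 = 1.96077.
At ω = 1.96077 every |λ(B_ω)| = ω−1, so ρ_SOR = 0.96077.

ω* = 1.96077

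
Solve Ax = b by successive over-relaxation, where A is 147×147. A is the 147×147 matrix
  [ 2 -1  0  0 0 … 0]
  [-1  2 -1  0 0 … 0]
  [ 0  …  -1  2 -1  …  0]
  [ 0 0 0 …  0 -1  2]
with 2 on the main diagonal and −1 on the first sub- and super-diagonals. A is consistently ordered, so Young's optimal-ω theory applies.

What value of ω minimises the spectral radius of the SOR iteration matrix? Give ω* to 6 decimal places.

ω* = 1.958432

ρ_J = max_k |cos(kπ/148)| = cos(π/148) = 0.999775
1 − cos²(π/148) = sin²(π/148) ⇒ √(1−ρ_J²) = sin(π/148) = 0.0212254.
Young: ω* = 2/(1+√(1−ρ_J²)) = 2/(1+0.0212254) = 2/1.0212254 = 1.958432.
ρ_SOR = ω* − 1 = 1.958432 − 1 = 0.958432.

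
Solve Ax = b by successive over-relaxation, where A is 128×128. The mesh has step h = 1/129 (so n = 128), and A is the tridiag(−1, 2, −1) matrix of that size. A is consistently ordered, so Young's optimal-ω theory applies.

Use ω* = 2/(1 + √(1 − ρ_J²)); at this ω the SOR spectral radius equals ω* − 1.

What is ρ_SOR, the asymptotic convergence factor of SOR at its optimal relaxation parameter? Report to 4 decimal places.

ρ_SOR = 0.9525

spectrum of D⁻¹(L+U) = {cos(kπ/129) : 1≤k≤128}; ρ_J = cos(π/129) = 0.9997.
root = sin(π/129) = 0.02435  (since 1−cos² = sin²).
ω* = 2/(1 + 0.02435) = 2/1.02435 = 1.9525.
ρ(B_{ω*}) = ω*−1 = 0.9525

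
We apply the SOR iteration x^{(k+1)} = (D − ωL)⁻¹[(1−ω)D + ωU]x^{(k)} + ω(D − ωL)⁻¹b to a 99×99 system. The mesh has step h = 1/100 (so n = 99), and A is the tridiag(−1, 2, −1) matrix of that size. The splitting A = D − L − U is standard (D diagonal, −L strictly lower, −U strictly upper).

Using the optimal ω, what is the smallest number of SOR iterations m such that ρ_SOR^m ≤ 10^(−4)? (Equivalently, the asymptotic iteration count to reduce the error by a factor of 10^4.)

ρ_J = max_k |cos(kπ/100)| = cos(π/100) = 0.9995066
√(1 − cos²(π/100)) = sin(π/100) ≈ 0.0314108.
ω* = 2 / (1 + 0.0314108) = 2 / 1.0314108 ≈ 1.9390916.
Hence ρ(B_{ω*}) = 1.9390916 − 1 = 0.9390916.
(0.9390916)^m ≤ 10^{−4}  ⇒  m·ln(0.9390916) ≤ −4·ln10  ⇒  m ≥ 146.563  ⇒  m = 147

m = 147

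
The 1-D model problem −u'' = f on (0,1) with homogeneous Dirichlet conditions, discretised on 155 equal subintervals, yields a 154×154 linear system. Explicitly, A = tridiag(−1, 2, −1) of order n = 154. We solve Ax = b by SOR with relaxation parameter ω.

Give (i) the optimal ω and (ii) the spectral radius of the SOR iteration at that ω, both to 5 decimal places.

ω* = 1.96027, ρ_SOR = 0.96027

½·tridiag(1,0,1) at n=154: λ_k = cos(kπ/155); max |λ| at k=1 ⇒ ρ_J = cos(π/155) ≈ 0.99979.
√(1−ρ_J²) = |sin(π/155)| = 0.020267
Then 2/(1+√(1−ρ_J²)) = 2/(1+0.020267); ω* = 2/1.020267 = 1.96027.
Hence ρ(B_{ω*}) = 1.96027 − 1 = 0.96027.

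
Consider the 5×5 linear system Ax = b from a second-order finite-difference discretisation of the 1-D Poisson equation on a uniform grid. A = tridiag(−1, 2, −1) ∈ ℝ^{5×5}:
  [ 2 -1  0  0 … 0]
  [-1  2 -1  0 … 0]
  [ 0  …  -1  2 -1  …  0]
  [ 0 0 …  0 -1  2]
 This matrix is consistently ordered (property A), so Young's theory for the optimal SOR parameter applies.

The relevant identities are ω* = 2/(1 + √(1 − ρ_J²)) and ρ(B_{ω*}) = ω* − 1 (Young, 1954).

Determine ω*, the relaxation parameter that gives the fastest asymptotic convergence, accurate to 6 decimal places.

With n=5, ρ(Jacobi) = cos(π/6) = 0.866025.
1 − cos²(π/6) = sin²(π/6) ⇒ √(1−ρ_J²) = sin(π/6) = 0.5000000.
ω* = 2/(1+0.5000000) = 1.333333
[ρ_SOR] ω* − 1 = 0.333333.

ω* = 1.333333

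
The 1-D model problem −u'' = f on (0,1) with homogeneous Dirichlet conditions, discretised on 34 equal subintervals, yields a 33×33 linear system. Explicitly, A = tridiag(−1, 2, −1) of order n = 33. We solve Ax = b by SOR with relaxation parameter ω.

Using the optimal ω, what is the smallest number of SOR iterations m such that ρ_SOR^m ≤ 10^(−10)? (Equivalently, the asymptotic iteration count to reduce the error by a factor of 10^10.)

m = 125

With n=33, ρ(Jacobi) = cos(π/34) = 0.9957342.
root = sin(π/34) = 0.0922684  (since 1−cos² = sin²).
Then 2/(1+√(1−ρ_J²)) = 2/(1+0.0922684); ω* = 2/1.0922684 = 1.8310518.
and ρ(B_{ω*}) = 1.8310518 − 1 = 0.8310518.
For 10 digits: m = 10·ln10 / (−ln 0.8310518) = 23.0259/0.185063 = 124.422; round up → m = 125.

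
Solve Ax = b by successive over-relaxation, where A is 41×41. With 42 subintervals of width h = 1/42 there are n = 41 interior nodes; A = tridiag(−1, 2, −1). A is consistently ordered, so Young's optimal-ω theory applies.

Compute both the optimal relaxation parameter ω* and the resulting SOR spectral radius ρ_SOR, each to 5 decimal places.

ρ_J = max_k |cos(kπ/42)| = cos(π/42) = 0.99720
1 − cos²(π/42) = sin²(π/42) ⇒ √(1−ρ_J²) = sin(π/42) = 0.074730.
ω* = 2/(1 + 0.074730) = 2/1.074730 = 1.86093.
[ρ_SOR] ω* − 1 = 0.86093.

ω* = 1.86093, ρ_SOR = 0.86093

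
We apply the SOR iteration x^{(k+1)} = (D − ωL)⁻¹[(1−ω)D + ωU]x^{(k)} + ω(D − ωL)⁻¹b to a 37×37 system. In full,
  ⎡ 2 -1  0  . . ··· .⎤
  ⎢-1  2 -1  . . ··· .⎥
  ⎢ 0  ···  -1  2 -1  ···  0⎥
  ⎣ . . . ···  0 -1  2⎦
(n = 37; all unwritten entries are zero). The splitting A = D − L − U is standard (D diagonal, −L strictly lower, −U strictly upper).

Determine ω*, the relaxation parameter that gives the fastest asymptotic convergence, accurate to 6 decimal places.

ω* = 1.847440

½·tridiag(1,0,1) at n=37: λ_k = cos(kπ/38); max |λ| at k=1 ⇒ ρ_J = cos(π/38) ≈ 0.996584.
root = sin(π/38) = 0.0825793  (since 1−cos² = sin²).
So ω* = 2/1.0825793 = 1.847440 (Young).
ρ_SOR = ω* − 1 = 1.847440 − 1 = 0.847440.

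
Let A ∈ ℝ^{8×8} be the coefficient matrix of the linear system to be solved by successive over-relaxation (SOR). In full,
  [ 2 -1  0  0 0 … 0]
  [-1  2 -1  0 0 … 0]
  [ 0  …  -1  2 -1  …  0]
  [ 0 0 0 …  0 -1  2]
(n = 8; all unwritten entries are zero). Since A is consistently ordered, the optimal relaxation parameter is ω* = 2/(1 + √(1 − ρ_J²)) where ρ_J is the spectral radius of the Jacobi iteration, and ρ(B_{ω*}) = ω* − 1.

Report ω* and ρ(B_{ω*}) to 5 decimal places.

B_J for the 8×8 system has eigenvalues cos(kπ/9); ρ_J = cos(π/9) = 0.93969.
√(1−ρ_J²) = |sin(π/9)| = 0.342020
ω* = 2/(1+0.342020) = 1.49029
ρ(B_{ω*}) = ω*−1 = 0.49029

ω* = 1.49029, ρ_SOR = 0.49029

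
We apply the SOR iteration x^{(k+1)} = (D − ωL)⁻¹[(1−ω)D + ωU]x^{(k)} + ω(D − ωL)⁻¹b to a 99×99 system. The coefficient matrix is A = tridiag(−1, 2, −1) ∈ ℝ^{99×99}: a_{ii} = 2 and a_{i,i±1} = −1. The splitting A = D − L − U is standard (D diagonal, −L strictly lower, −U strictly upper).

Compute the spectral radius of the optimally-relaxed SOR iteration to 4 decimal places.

ρ_SOR = 0.9391

½·tridiag(1,0,1) at n=99: λ_k = cos(kπ/100); max |λ| at k=1 ⇒ ρ_J = cos(π/100) ≈ 0.9995.
√(1−ρ_J²) simplifies to sin(π/100) = 0.03141.
ω* = 2 / (1 + 0.03141) = 2 / 1.03141 ≈ 1.9391.
and ρ(B_{ω*}) = 1.9391 − 1 = 0.9391.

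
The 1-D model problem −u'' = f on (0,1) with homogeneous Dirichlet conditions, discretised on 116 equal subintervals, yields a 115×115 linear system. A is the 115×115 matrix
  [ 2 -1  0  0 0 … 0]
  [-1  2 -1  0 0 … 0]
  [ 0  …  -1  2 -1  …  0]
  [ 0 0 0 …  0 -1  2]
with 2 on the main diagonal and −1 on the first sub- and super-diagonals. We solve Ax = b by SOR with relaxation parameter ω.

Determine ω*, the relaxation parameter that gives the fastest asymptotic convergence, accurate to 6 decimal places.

ω* = 1.947269

B_J for the 115×115 system has eigenvalues cos(kπ/116); ρ_J = cos(π/116) = 0.999633.
1 − cos²(π/116) = sin²(π/116) ⇒ √(1−ρ_J²) = sin(π/116) = 0.0270794.
[ω*] 2 ÷ (1 + 0.0270794) = 2 ÷ 1.0270794 = 1.947269.
ρ_SOR = ω* − 1 = 1.947269 − 1 = 0.947269.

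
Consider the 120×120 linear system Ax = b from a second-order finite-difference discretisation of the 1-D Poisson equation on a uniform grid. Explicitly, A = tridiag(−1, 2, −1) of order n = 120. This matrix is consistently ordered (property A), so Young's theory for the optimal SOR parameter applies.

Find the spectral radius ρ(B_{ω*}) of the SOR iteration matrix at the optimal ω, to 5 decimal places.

With n=120, ρ(Jacobi) = cos(π/121) = 0.99966.
√(1−ρ_J²) simplifies to sin(π/121) = 0.025961.
Young: ω* = 2/(1+√(1−ρ_J²)) = 2/(1+0.025961) = 2/1.025961 = 1.94939.
[ρ_SOR] ω* − 1 = 0.94939.

ρ_SOR = 0.94939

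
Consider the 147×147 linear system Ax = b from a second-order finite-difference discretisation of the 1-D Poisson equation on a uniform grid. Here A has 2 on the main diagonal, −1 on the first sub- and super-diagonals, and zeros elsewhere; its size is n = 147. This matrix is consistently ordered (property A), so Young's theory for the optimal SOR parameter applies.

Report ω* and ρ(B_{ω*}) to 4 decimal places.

spectrum of D⁻¹(L+U) = {cos(kπ/148) : 1≤k≤147}; ρ_J = cos(π/148) = 0.9998.
√(1−ρ_J²) = |sin(π/148)| = 0.02123
ω* = 2 / (1 + 0.02123) = 2 / 1.02123 ≈ 1.9584.
ρ_SOR = ω* − 1 = 1.9584 − 1 = 0.9584.

ω* = 1.9584, ρ_SOR = 0.9584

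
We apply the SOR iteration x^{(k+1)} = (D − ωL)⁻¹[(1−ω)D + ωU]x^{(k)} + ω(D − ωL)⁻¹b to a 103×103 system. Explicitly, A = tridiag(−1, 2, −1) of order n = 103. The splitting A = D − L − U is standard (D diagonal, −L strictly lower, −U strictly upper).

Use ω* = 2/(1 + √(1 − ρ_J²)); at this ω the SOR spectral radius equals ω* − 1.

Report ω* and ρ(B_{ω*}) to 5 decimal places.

ω* = 1.94136, ρ_SOR = 0.94136

½·tridiag(1,0,1) at n=103: λ_k = cos(kπ/104); max |λ| at k=1 ⇒ ρ_J = cos(π/104) ≈ 0.99954.
√(1 − cos²(π/104)) = sin(π/104) ≈ 0.030203.
ω* = 2 / (1 + 0.030203) = 2 / 1.030203 ≈ 1.94136.
and ρ(B_{ω*}) = 1.94136 − 1 = 0.94136.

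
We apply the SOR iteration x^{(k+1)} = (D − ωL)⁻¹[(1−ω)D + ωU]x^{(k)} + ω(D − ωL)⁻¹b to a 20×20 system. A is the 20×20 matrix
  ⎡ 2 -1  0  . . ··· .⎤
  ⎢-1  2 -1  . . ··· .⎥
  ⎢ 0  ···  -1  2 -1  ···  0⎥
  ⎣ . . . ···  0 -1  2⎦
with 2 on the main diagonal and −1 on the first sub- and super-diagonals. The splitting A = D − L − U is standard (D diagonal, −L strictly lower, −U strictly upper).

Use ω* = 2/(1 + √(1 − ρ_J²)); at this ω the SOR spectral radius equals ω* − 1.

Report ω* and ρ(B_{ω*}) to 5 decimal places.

ρ_J = max_k |cos(kπ/21)| = cos(π/21) = 0.98883
root = sin(π/21) = 0.149042  (since 1−cos² = sin²).
So ω* = 2/1.149042 = 1.74058 (Young).
and ρ(B_{ω*}) = 1.74058 − 1 = 0.74058.

ω* = 1.74058, ρ_SOR = 0.74058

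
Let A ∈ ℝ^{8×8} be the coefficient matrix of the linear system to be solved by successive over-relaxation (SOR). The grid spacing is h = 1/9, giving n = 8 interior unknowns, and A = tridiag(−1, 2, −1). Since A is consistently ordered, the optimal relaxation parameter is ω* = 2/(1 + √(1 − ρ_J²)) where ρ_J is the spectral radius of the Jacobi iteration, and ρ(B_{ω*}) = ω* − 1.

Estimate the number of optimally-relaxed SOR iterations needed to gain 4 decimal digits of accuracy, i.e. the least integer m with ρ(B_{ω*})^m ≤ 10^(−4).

ρ_J = max_k |cos(kπ/9)| = cos(π/9) = 0.9396926
1 − cos²(π/9) = sin²(π/9) ⇒ √(1−ρ_J²) = sin(π/9) = 0.3420201.
Then 2/(1+√(1−ρ_J²)) = 2/(1+0.3420201); ω* = 2/1.3420201 = 1.4902906.
Hence ρ(B_{ω*}) = 1.4902906 − 1 = 0.4902906.
ρ_SOR^m ≤ 10^(−4) ⇔ m ≥ 4·ln10/(−ln 0.4902906) = 9.21034/0.712757 = 12.922; m = ⌈12.922⌉ = 13.

m = 13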